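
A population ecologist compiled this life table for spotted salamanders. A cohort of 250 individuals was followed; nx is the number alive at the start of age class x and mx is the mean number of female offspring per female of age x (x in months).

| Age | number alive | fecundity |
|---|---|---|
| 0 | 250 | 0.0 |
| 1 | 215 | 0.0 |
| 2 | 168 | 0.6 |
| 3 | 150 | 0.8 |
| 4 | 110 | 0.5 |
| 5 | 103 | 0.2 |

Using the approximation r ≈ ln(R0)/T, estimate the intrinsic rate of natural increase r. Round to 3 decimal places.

0.057

lx = nx/n0 = nx/250: 1, 0.86, 0.672, 0.6, 0.44, 0.412
R0 = Σ lx·mx = 0 + 0 + 0.4032 + 0.48 + 0.22 + 0.0824 = 1.1856
Σ x·lx·mx = 3.5384; T = 3.5384/1.1856 = 2.98448…
r ≈ ln(R0)/T = ln(1.1856)/2.98448… = 0.05704… → 0.057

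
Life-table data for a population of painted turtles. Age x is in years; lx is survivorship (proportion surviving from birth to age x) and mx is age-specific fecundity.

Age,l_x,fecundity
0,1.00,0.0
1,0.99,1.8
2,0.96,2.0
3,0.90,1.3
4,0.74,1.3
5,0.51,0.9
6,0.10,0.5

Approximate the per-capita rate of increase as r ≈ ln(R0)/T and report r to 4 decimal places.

R0 = Σ lx·mx = 0 + 1.782 + 1.92 + 1.17 + 0.962 + 0.459 + 0.05 = 6.343
Σ x·lx·mx = 15.575; T = 15.575/6.343 = 2.45546…
r ≈ ln(R0)/T = ln(6.343)/2.45546… = 0.752344… → 0.7523

0.7523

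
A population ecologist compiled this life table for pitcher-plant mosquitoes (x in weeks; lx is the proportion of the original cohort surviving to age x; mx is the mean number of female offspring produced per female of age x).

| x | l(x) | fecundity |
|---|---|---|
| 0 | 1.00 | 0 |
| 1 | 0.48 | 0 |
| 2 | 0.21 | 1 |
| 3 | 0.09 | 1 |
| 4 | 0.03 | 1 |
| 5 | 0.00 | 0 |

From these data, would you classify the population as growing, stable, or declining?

declining

R0 = Σ lx·mx = 0 + 0 + 0.21 + 0.09 + 0.03 + 0 = 0.33
R0 < 1, so the population is declining.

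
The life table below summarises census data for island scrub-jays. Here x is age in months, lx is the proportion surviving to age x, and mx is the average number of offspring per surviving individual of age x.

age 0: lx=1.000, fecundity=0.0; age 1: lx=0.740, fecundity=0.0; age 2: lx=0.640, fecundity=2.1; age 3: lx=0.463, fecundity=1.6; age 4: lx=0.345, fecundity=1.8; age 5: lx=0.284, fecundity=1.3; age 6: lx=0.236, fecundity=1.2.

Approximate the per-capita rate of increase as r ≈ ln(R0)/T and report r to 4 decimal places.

R0 = Σ lx·mx = 0 + 0 + 1.344 + 0.7408 + 0.621 + 0.3692 + 0.2832 = 3.3582
Σ x·lx·mx = 10.9396; T = 10.9396/3.3582 = 3.25758…
r ≈ ln(R0)/T = ln(3.3582)/3.25758… = 0.371873… → 0.3719

0.3719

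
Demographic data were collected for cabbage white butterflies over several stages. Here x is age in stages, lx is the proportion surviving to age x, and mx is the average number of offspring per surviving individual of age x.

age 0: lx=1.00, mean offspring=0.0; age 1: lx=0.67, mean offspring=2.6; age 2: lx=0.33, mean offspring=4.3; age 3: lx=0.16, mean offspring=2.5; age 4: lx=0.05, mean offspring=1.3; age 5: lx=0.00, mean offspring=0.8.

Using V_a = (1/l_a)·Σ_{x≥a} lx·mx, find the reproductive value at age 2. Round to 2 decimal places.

5.71

lx·mx for x ≥ 2: 1.419, 0.4, 0.065, 0 → sum = 1.884
V_2 = 1.884 / l_2 = 1.884 / 0.33 = 5.709091… → 5.71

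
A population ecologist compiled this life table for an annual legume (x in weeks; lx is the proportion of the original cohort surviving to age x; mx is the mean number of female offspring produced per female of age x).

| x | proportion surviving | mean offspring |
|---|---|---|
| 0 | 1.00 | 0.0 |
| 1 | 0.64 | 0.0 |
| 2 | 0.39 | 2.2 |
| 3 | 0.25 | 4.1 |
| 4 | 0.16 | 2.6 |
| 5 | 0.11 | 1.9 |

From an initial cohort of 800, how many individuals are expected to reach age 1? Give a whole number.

512

Expected survivors = N0 · l_1 = 800 × 0.64 = 512 → 512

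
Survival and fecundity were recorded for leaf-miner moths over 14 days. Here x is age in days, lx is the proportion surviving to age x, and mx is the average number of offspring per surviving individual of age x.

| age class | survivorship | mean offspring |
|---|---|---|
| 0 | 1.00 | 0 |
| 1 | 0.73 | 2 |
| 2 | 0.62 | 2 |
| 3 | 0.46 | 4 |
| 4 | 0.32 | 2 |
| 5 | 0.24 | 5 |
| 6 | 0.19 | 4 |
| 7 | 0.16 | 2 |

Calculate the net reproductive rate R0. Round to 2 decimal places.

7.46

lx·mx by age: 0, 1.46, 1.24, 1.84, 0.64, 1.2, 0.76, 0.32
R0 = Σ lx·mx = 7.46 → 7.46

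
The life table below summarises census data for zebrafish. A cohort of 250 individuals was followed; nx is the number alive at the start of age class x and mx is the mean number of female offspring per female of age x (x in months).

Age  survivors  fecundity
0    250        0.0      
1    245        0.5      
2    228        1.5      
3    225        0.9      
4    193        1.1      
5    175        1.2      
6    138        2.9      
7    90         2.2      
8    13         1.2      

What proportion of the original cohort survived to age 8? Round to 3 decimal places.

l_8 = n_8/n_0 = 13/250 = 0.052 → 0.052

0.052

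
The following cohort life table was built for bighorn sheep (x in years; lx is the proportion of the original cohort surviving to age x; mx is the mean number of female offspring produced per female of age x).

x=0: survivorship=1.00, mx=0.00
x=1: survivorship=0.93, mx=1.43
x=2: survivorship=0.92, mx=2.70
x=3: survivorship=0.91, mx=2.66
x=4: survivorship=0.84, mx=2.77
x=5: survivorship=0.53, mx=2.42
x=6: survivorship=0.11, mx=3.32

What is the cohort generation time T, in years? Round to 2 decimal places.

lx·mx: 0, 1.3299, 2.484, 2.4206, 2.3268, 1.2826, 0.3652 → R0 = 10.2091
x·lx·mx: 0, 1.3299, 4.968, 7.2618, 9.3072, 6.413, 2.1912 → Σ = 31.4711
T = 31.4711 / 10.2091 = 3.082652… → 3.08

3.08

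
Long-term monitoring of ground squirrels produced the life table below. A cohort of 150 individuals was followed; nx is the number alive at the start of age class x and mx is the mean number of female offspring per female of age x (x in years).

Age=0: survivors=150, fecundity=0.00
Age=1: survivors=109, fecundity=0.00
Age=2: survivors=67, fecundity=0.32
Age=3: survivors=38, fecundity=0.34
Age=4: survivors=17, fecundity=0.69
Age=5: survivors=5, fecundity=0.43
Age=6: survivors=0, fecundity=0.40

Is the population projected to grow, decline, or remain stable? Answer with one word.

declining

lx = nx/n0 = nx/150: 1, 0.72667…, 0.44667…, 0.25333…, 0.11333…, 0.03333…, 0
R0 = Σ lx·mx = 0 + 0 + 0.142933… + 0.086133… + 0.0782… + 0.014333… + 0 = 0.3216…
R0 < 1, so the population is declining.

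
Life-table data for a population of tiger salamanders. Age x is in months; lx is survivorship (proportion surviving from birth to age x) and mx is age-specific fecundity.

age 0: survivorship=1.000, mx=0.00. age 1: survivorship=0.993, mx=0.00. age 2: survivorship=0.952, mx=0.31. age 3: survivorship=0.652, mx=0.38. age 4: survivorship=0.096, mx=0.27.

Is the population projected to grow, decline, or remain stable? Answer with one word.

declining

R0 = Σ lx·mx = 0 + 0 + 0.29512 + 0.24776 + 0.02592 = 0.5688
R0 < 1, so the population is declining.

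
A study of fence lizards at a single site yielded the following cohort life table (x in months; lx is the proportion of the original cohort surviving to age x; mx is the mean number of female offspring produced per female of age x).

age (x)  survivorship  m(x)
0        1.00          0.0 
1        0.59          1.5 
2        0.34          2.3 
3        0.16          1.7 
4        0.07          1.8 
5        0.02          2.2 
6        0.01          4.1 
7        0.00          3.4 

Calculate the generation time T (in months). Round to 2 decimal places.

1.97

lx·mx: 0, 0.885, 0.782, 0.272, 0.126, 0.044, 0.041, 0 → R0 = 2.15
x·lx·mx: 0, 0.885, 1.564, 0.816, 0.504, 0.22, 0.246, 0 → Σ = 4.235
T = 4.235 / 2.15 = 1.969767… → 1.97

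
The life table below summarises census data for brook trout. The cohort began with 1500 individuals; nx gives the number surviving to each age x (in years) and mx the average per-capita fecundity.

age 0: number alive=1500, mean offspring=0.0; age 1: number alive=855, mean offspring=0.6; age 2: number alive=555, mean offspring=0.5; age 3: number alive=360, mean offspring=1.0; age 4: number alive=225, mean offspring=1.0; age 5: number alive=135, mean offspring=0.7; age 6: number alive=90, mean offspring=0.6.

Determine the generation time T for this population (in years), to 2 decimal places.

lx = nx/n0 = nx/1500: 1, 0.57, 0.37, 0.24, 0.15, 0.09, 0.06
lx·mx: 0, 0.342, 0.185, 0.24, 0.15, 0.063, 0.036 → R0 = 1.016
x·lx·mx: 0, 0.342, 0.37, 0.72, 0.6, 0.315, 0.216 → Σ = 2.563
T = 2.563 / 1.016 = 2.522638… → 2.52

2.52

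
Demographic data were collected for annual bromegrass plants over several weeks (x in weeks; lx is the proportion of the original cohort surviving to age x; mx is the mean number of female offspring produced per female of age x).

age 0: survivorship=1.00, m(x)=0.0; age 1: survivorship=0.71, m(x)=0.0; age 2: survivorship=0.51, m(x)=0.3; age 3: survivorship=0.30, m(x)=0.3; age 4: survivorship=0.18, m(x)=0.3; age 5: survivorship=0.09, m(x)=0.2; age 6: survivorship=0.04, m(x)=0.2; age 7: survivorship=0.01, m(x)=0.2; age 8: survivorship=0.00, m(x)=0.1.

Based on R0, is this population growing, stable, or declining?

declining

R0 = Σ lx·mx = 0 + 0 + 0.153 + 0.09 + 0.054 + 0.018 + 0.008 + 0.002 + 0 = 0.325
R0 < 1, so the population is declining.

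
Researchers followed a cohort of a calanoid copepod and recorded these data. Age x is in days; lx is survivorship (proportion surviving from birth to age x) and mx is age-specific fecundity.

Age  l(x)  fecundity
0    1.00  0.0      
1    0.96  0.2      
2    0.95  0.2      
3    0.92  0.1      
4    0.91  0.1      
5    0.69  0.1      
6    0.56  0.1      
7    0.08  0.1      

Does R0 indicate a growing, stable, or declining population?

R0 = Σ lx·mx = 0 + 0.192 + 0.19 + 0.092 + 0.091 + 0.069 + 0.056 + 0.008 = 0.698
R0 < 1, so the population is declining.

declining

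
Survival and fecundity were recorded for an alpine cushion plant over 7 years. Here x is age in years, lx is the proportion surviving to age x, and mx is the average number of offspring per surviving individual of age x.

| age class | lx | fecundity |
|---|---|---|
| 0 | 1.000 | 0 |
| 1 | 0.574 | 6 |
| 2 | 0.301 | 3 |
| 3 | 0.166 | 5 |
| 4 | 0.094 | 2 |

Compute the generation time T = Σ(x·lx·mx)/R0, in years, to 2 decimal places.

lx·mx: 0, 3.444, 0.903, 0.83, 0.188 → R0 = 5.365
x·lx·mx: 0, 3.444, 1.806, 2.49, 0.752 → Σ = 8.492
T = 8.492 / 5.365 = 1.582852… → 1.58

1.58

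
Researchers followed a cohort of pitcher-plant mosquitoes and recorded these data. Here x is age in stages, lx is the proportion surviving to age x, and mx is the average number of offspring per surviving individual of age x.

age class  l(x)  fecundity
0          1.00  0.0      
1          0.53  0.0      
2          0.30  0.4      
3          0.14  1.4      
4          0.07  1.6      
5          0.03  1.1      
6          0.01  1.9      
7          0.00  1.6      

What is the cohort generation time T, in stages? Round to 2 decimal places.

3.24

lx·mx: 0, 0, 0.12, 0.196, 0.112, 0.033, 0.019, 0 → R0 = 0.48
x·lx·mx: 0, 0, 0.24, 0.588, 0.448, 0.165, 0.114, 0 → Σ = 1.555
T = 1.555 / 0.48 = 3.239583… → 3.24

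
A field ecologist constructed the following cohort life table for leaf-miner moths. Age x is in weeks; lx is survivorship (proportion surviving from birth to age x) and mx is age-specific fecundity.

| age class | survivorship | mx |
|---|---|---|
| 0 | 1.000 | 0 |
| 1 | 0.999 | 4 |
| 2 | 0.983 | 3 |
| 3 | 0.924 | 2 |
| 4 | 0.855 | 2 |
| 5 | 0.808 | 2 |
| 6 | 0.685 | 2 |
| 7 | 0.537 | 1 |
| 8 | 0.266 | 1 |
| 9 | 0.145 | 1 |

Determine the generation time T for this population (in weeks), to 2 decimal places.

3.17

lx·mx: 0, 3.996, 2.949, 1.848, 1.71, 1.616, 1.37, 0.537, 0.266, 0.145 → R0 = 14.437
x·lx·mx: 0, 3.996, 5.898, 5.544, 6.84, 8.08, 8.22, 3.759, 2.128, 1.305 → Σ = 45.77
T = 45.77 / 14.437 = 3.170326… → 3.17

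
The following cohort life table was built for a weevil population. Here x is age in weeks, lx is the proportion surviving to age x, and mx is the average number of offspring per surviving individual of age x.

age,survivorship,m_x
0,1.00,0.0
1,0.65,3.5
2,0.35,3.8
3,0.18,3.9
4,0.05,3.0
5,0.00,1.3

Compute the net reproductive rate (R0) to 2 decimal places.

lx·mx by age: 0, 2.275, 1.33, 0.702, 0.15, 0
R0 = Σ lx·mx = 4.457 → 4.46

4.46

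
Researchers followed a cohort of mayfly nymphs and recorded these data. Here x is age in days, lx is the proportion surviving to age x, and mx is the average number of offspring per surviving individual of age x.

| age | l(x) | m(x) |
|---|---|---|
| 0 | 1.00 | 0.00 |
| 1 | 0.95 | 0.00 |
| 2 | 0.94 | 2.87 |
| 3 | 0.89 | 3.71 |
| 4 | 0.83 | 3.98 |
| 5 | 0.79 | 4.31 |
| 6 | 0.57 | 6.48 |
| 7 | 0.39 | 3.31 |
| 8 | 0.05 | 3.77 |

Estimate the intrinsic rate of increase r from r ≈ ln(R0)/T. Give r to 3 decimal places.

R0 = Σ lx·mx = 0 + 0 + 2.6978 + 3.3019 + 3.3034 + 3.4049 + 3.6936 + 1.2909 + 0.1885 = 17.881
Σ x·lx·mx = 78.2453; T = 78.2453/17.881 = 4.37589…
r ≈ ln(R0)/T = ln(17.881)/4.37589… = 0.65901… → 0.659

0.659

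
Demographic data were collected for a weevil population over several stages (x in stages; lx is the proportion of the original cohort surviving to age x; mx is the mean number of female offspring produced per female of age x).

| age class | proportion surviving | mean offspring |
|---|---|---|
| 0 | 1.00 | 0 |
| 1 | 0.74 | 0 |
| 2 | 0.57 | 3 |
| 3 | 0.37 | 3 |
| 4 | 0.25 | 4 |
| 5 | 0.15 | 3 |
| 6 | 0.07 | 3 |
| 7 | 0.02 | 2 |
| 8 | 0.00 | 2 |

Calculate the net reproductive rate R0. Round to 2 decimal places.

4.52

lx·mx by age: 0, 0, 1.71, 1.11, 1, 0.45, 0.21, 0.04, 0
R0 = Σ lx·mx = 4.52 → 4.52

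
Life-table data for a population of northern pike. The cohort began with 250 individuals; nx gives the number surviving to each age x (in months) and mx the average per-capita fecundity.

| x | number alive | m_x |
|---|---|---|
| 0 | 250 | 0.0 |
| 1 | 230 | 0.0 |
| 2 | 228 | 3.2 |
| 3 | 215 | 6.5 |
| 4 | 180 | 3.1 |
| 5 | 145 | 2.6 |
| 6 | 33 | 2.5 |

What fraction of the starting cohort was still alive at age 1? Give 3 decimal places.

l_1 = n_1/n_0 = 230/250 = 0.92 → 0.920

0.920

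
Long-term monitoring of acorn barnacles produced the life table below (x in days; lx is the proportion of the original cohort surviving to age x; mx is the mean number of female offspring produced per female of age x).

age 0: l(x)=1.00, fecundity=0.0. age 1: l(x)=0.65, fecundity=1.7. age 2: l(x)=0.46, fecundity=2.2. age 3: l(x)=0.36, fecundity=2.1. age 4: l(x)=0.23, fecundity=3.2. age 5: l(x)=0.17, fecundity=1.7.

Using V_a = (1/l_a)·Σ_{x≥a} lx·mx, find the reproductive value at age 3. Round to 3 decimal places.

4.947

lx·mx for x ≥ 3: 0.756, 0.736, 0.289 → sum = 1.781
V_3 = 1.781 / l_3 = 1.781 / 0.36 = 4.947222… → 4.947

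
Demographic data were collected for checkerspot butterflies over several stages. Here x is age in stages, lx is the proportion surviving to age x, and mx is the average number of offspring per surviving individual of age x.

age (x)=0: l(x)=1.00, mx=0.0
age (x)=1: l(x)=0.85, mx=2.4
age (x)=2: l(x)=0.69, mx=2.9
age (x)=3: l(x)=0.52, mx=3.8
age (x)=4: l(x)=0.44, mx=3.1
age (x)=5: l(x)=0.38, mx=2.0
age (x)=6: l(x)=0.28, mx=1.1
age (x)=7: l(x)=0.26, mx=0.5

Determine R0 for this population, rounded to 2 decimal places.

lx·mx by age: 0, 2.04, 2.001, 1.976, 1.364, 0.76, 0.308, 0.13
R0 = Σ lx·mx = 8.579 → 8.58

8.58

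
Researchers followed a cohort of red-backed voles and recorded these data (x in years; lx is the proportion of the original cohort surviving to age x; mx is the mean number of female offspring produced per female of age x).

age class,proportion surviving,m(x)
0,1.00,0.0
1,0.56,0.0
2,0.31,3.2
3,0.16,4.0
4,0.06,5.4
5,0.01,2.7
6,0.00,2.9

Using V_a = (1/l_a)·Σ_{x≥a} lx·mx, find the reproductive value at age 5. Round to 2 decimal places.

2.70

lx·mx for x ≥ 5: 0.027, 0 → sum = 0.027
V_5 = 0.027 / l_5 = 0.027 / 0.01 = 2.7 → 2.70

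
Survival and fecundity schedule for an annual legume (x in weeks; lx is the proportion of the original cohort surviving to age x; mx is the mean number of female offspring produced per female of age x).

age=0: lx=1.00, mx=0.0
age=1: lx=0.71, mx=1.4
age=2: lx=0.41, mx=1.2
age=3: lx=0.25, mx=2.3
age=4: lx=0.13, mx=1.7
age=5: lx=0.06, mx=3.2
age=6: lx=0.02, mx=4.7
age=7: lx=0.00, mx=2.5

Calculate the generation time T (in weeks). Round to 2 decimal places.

2.38

lx·mx: 0, 0.994, 0.492, 0.575, 0.221, 0.192, 0.094, 0 → R0 = 2.568
x·lx·mx: 0, 0.994, 0.984, 1.725, 0.884, 0.96, 0.564, 0 → Σ = 6.111
T = 6.111 / 2.568 = 2.379673… → 2.38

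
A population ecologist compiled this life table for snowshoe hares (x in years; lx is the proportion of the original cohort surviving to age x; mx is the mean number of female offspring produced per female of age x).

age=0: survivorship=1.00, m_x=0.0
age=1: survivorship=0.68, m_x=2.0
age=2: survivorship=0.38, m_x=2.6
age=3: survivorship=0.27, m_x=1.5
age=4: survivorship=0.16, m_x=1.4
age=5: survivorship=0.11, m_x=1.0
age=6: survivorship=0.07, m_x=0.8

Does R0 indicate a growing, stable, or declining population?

R0 = Σ lx·mx = 0 + 1.36 + 0.988 + 0.405 + 0.224 + 0.11 + 0.056 = 3.143
R0 > 1, so the population is growing.

growing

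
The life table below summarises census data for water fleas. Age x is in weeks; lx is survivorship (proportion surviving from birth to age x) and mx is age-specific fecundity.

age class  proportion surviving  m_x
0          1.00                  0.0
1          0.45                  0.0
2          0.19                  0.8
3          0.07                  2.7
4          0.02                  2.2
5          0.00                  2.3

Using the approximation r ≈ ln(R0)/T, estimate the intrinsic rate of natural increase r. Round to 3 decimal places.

R0 = Σ lx·mx = 0 + 0 + 0.152 + 0.189 + 0.044 + 0 = 0.385
Σ x·lx·mx = 1.047; T = 1.047/0.385 = 2.71948…
r ≈ ln(R0)/T = ln(0.385)/2.71948… = -0.35099… → -0.351

-0.351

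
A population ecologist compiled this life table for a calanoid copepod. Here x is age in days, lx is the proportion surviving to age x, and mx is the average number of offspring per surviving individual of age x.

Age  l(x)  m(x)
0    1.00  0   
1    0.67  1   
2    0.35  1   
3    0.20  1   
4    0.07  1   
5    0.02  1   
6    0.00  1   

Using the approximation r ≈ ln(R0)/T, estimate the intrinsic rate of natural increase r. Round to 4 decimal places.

0.1505

R0 = Σ lx·mx = 0 + 0.67 + 0.35 + 0.2 + 0.07 + 0.02 + 0 = 1.31
Σ x·lx·mx = 2.35; T = 2.35/1.31 = 1.79389…
r ≈ ln(R0)/T = ln(1.31)/1.79389… = 0.150526… → 0.1505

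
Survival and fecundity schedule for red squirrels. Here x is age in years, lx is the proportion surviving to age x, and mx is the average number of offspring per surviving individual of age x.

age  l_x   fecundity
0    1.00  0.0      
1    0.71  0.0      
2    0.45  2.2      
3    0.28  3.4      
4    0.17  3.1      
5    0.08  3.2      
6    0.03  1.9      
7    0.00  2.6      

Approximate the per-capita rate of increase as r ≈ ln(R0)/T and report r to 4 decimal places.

0.3323

R0 = Σ lx·mx = 0 + 0 + 0.99 + 0.952 + 0.527 + 0.256 + 0.057 + 0 = 2.782
Σ x·lx·mx = 8.566; T = 8.566/2.782 = 3.07908…
r ≈ ln(R0)/T = ln(2.782)/3.07908… = 0.332297… → 0.3323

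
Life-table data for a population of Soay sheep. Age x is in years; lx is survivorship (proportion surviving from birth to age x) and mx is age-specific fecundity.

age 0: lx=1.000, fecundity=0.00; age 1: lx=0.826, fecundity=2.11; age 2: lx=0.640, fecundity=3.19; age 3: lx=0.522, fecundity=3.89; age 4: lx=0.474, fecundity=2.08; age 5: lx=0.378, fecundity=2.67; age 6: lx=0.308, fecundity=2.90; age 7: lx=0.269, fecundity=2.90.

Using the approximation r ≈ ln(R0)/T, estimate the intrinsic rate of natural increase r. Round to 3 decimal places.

0.672

R0 = Σ lx·mx = 0 + 1.74286 + 2.0416 + 2.03058 + 0.98592 + 1.00926 + 0.8932 + 0.7801 = 9.48352
Σ x·lx·mx = 31.72768; T = 31.72768/9.48352 = 3.34556…
r ≈ ln(R0)/T = ln(9.48352)/3.34556… = 0.6724… → 0.672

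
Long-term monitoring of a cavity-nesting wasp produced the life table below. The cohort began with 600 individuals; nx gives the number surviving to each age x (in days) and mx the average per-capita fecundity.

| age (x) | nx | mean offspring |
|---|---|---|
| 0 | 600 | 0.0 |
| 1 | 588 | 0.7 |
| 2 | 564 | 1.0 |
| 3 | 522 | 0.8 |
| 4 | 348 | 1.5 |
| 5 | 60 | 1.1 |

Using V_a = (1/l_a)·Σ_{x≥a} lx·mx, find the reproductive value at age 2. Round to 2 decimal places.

2.78

lx = nx/n0 = nx/600: 1, 0.98, 0.94, 0.87, 0.58, 0.1
lx·mx for x ≥ 2: 0.94, 0.696, 0.87, 0.11 → sum = 2.616
V_2 = 2.616 / l_2 = 2.616 / 0.94 = 2.782979… → 2.78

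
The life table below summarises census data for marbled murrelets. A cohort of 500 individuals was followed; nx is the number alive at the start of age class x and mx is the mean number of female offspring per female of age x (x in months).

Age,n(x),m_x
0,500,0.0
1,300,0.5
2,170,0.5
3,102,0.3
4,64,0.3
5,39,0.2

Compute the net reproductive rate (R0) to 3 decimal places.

lx = nx/n0 = nx/500: 1, 0.6, 0.34, 0.204, 0.128, 0.078
lx·mx by age: 0, 0.3, 0.17, 0.0612, 0.0384, 0.0156
R0 = Σ lx·mx = 0.5852 → 0.585

0.585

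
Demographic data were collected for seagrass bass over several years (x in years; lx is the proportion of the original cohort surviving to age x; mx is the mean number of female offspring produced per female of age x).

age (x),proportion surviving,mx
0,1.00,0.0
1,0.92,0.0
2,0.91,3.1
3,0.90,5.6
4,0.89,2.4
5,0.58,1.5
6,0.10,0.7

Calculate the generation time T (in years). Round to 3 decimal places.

3.116

lx·mx: 0, 0, 2.821, 5.04, 2.136, 0.87, 0.07 → R0 = 10.937
x·lx·mx: 0, 0, 5.642, 15.12, 8.544, 4.35, 0.42 → Σ = 34.076
T = 34.076 / 10.937 = 3.115662… → 3.116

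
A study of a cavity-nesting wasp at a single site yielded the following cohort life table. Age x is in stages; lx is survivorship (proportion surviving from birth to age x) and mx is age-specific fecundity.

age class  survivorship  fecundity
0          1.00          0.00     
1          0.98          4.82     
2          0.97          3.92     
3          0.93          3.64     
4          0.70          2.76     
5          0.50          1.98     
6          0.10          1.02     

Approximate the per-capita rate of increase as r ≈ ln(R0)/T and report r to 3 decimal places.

R0 = Σ lx·mx = 0 + 4.7236 + 3.8024 + 3.3852 + 1.932 + 0.99 + 0.102 = 14.9352
Σ x·lx·mx = 35.774; T = 35.774/14.9352 = 2.39528…
r ≈ ln(R0)/T = ln(14.9352)/2.39528… = 1.12877… → 1.129

1.129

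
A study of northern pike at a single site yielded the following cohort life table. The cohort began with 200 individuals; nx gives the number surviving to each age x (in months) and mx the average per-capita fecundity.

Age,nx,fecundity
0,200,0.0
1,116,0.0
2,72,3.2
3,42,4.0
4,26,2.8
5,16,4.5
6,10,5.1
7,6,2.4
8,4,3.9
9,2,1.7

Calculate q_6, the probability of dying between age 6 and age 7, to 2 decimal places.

0.40

lx = nx/n0 = nx/200: 1, 0.58, 0.36, 0.21, 0.13, 0.08, 0.05, 0.03, 0.02, 0.01
q_6 = (l_6 − l_7) / l_6 = (0.05 − 0.03) / 0.05
     = 0.02 / 0.05 = 0.4 → 0.40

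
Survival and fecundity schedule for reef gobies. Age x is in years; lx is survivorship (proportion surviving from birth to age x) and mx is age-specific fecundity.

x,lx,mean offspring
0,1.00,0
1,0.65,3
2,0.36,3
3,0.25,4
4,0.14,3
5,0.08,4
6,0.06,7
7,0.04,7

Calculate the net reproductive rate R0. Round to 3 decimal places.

lx·mx by age: 0, 1.95, 1.08, 1, 0.42, 0.32, 0.42, 0.28
R0 = Σ lx·mx = 5.47 → 5.470

5.470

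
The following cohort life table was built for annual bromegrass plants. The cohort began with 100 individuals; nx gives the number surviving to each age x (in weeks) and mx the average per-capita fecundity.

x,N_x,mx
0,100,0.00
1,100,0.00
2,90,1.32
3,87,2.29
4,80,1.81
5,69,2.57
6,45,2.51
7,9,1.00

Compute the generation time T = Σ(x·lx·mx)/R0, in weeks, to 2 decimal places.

3.99

lx = nx/n0 = nx/100: 1, 1, 0.9, 0.87, 0.8, 0.69, 0.45, 0.09
lx·mx: 0, 0, 1.188, 1.9923, 1.448, 1.7733, 1.1295, 0.09 → R0 = 7.6211
x·lx·mx: 0, 0, 2.376, 5.9769, 5.792, 8.8665, 6.777, 0.63 → Σ = 30.4184
T = 30.4184 / 7.6211 = 3.99134… → 3.99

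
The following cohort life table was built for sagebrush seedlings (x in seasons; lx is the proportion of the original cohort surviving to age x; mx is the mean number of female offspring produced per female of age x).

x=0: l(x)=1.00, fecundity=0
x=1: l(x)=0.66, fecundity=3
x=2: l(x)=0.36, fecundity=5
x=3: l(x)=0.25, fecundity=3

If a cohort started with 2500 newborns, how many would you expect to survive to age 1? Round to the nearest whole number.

Expected survivors = N0 · l_1 = 2500 × 0.66 = 1650 → 1650

1650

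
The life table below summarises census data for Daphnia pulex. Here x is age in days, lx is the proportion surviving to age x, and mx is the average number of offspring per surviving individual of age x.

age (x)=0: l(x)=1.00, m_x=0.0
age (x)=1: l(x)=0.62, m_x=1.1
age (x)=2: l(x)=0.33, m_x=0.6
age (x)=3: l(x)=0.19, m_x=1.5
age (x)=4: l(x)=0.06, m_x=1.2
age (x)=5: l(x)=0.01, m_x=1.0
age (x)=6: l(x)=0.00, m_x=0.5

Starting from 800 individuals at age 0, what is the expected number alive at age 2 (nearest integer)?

Expected survivors = N0 · l_2 = 800 × 0.33 = 264 → 264

264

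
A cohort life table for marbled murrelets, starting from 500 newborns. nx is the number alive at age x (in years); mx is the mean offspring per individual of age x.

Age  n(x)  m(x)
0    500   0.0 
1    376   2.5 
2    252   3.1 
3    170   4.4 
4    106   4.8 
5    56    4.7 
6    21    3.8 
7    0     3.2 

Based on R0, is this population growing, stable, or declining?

lx = nx/n0 = nx/500: 1, 0.752, 0.504, 0.34, 0.212, 0.112, 0.042, 0
R0 = Σ lx·mx = 0 + 1.88 + 1.5624 + 1.496 + 1.0176 + 0.5264 + 0.1596 + 0 = 6.642
R0 > 1, so the population is growing.

growing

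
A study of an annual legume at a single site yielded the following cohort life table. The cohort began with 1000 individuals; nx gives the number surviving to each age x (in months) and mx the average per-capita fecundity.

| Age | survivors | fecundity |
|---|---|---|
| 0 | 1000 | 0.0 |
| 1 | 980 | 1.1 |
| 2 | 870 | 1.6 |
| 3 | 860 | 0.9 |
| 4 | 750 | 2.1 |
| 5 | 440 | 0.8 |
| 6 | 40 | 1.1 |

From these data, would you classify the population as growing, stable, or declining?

growing

lx = nx/n0 = nx/1000: 1, 0.98, 0.87, 0.86, 0.75, 0.44, 0.04
R0 = Σ lx·mx = 0 + 1.078 + 1.392 + 0.774 + 1.575 + 0.352 + 0.044 = 5.215
R0 > 1, so the population is growing.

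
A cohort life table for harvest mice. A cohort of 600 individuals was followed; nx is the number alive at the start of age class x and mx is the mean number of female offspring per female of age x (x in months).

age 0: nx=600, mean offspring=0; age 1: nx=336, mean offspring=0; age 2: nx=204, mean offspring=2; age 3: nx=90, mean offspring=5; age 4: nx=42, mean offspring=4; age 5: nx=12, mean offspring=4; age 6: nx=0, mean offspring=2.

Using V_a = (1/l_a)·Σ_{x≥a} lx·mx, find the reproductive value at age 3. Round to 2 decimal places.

lx = nx/n0 = nx/600: 1, 0.56, 0.34, 0.15, 0.07, 0.02, 0
lx·mx for x ≥ 3: 0.75, 0.28, 0.08, 0 → sum = 1.11
V_3 = 1.11 / l_3 = 1.11 / 0.15 = 7.4 → 7.40

7.40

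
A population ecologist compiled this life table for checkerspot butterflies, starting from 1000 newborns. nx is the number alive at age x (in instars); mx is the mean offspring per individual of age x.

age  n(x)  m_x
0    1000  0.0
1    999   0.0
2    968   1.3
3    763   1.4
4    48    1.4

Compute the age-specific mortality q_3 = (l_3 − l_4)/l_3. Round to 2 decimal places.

0.94

lx = nx/n0 = nx/1000: 1, 0.999, 0.968, 0.763, 0.048
q_3 = (l_3 − l_4) / l_3 = (0.763 − 0.048) / 0.763
     = 0.715 / 0.763 = 0.93709… → 0.94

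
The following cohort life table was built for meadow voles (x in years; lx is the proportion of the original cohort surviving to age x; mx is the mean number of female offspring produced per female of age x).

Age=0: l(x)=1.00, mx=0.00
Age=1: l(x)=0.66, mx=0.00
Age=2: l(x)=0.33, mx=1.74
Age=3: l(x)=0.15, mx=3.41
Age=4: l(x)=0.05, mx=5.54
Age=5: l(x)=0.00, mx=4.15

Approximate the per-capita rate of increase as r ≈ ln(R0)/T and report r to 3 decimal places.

0.111

R0 = Σ lx·mx = 0 + 0 + 0.5742 + 0.5115 + 0.277 + 0 = 1.3627
Σ x·lx·mx = 3.7909; T = 3.7909/1.3627 = 2.7819…
r ≈ ln(R0)/T = ln(1.3627)/2.7819… = 0.11124… → 0.111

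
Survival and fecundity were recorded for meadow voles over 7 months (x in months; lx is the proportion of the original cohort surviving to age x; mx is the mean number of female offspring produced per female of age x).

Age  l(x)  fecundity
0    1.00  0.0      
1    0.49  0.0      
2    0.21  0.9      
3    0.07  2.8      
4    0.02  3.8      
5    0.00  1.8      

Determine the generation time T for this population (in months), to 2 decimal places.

2.75

lx·mx: 0, 0, 0.189, 0.196, 0.076, 0 → R0 = 0.461
x·lx·mx: 0, 0, 0.378, 0.588, 0.304, 0 → Σ = 1.27
T = 1.27 / 0.461 = 2.754881… → 2.75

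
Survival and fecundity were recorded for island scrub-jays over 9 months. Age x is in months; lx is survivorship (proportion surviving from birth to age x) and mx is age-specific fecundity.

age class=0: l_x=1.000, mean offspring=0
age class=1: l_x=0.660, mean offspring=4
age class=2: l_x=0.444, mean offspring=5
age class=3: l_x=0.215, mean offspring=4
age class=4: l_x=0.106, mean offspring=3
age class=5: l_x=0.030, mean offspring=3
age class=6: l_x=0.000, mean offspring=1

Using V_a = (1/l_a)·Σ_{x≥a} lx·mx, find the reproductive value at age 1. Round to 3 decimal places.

9.285

lx·mx for x ≥ 1: 2.64, 2.22, 0.86, 0.318, 0.09, 0 → sum = 6.128
V_1 = 6.128 / l_1 = 6.128 / 0.66 = 9.284848… → 9.285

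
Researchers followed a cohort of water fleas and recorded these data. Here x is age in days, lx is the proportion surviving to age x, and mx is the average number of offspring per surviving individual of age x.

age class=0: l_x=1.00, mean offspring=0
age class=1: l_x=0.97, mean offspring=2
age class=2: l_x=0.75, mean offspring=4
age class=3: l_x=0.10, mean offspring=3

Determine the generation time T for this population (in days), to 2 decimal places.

1.69

lx·mx: 0, 1.94, 3, 0.3 → R0 = 5.24
x·lx·mx: 0, 1.94, 6, 0.9 → Σ = 8.84
T = 8.84 / 5.24 = 1.687023… → 1.69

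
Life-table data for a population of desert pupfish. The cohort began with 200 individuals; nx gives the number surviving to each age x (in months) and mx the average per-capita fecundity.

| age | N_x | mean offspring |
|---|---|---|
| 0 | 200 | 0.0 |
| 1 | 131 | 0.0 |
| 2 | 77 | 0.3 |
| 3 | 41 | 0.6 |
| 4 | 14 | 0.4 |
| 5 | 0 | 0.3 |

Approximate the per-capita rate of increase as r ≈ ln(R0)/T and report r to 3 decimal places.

lx = nx/n0 = nx/200: 1, 0.655, 0.385, 0.205, 0.07, 0
R0 = Σ lx·mx = 0 + 0 + 0.1155 + 0.123 + 0.028 + 0 = 0.2665
Σ x·lx·mx = 0.712; T = 0.712/0.2665 = 2.67167…
r ≈ ln(R0)/T = ln(0.2665)/2.67167… = -0.49496… → -0.495

-0.495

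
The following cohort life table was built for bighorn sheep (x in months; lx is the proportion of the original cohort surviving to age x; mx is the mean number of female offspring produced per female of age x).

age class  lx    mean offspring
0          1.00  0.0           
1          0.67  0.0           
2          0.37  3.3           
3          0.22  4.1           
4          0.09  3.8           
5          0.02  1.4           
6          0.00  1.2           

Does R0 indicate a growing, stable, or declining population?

R0 = Σ lx·mx = 0 + 0 + 1.221 + 0.902 + 0.342 + 0.028 + 0 = 2.493
R0 > 1, so the population is growing.

growing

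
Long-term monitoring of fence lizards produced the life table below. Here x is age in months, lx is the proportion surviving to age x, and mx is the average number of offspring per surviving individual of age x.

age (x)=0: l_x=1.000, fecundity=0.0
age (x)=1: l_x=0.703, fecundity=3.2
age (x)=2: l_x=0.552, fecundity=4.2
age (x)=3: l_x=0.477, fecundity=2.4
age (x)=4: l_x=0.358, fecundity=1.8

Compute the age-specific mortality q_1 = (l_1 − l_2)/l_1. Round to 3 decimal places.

q_1 = (l_1 − l_2) / l_1 = (0.703 − 0.552) / 0.703
     = 0.151 / 0.703 = 0.214794… → 0.215

0.215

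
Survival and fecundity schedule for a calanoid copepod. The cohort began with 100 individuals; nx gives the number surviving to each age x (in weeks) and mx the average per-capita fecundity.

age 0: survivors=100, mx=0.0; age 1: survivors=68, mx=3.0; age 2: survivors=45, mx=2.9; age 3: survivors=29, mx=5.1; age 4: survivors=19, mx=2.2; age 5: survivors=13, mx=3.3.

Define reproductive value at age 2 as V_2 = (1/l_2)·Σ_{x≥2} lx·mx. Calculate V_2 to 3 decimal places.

8.069

lx = nx/n0 = nx/100: 1, 0.68, 0.45, 0.29, 0.19, 0.13
lx·mx for x ≥ 2: 1.305, 1.479, 0.418, 0.429 → sum = 3.631
V_2 = 3.631 / l_2 = 3.631 / 0.45 = 8.068889… → 8.069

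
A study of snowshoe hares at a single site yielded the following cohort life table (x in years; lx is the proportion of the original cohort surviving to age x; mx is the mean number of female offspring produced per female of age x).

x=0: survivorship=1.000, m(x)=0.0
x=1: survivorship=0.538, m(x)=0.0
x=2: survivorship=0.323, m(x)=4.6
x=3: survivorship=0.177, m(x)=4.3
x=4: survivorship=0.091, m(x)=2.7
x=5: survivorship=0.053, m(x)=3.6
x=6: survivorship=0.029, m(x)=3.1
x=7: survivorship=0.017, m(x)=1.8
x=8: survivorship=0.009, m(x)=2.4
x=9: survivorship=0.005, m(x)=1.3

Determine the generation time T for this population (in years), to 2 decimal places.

lx·mx: 0, 0, 1.4858, 0.7611, 0.2457, 0.1908, 0.0899, 0.0306, 0.0216, 0.0065 → R0 = 2.832
x·lx·mx: 0, 0, 2.9716, 2.2833, 0.9828, 0.954, 0.5394, 0.2142, 0.1728, 0.0585 → Σ = 8.1766
T = 8.1766 / 2.832 = 2.887218… → 2.89

2.89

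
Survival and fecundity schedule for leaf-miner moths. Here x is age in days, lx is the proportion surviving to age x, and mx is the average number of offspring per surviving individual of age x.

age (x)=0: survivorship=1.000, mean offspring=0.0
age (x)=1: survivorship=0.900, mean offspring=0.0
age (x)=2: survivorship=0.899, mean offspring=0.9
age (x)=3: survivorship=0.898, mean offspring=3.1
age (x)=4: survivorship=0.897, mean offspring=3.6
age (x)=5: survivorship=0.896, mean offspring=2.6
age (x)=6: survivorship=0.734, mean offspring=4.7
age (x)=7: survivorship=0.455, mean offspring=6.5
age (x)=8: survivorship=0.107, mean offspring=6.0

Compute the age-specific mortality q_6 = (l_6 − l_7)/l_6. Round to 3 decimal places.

q_6 = (l_6 − l_7) / l_6 = (0.734 − 0.455) / 0.734
     = 0.279 / 0.734 = 0.380109… → 0.380

0.380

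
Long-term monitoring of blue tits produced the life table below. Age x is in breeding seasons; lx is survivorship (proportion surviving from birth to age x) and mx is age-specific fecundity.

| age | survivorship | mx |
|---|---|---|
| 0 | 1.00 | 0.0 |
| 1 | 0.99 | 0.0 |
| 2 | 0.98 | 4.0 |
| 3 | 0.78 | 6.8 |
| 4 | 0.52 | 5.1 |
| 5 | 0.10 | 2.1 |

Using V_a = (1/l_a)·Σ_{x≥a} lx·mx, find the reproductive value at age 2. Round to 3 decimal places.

lx·mx for x ≥ 2: 3.92, 5.304, 2.652, 0.21 → sum = 12.086
V_2 = 12.086 / l_2 = 12.086 / 0.98 = 12.332653… → 12.333

12.333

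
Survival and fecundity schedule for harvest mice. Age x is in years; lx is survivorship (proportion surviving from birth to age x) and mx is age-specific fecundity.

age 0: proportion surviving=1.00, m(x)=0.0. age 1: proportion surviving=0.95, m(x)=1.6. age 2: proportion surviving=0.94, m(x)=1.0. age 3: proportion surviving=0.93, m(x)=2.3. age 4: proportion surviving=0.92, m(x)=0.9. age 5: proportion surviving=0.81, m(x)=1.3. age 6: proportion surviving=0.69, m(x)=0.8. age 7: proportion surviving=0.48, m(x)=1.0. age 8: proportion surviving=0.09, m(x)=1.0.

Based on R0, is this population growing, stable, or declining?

R0 = Σ lx·mx = 0 + 1.52 + 0.94 + 2.139 + 0.828 + 1.053 + 0.552 + 0.48 + 0.09 = 7.602
R0 > 1, so the population is growing.

growing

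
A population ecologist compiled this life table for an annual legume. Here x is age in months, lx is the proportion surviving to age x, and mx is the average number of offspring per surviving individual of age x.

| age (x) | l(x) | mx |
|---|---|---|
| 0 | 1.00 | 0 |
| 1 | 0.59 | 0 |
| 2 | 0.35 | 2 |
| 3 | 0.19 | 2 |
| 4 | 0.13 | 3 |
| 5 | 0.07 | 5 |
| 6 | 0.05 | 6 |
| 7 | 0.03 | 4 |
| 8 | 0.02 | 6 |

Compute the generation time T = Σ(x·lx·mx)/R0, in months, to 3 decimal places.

4.004

lx·mx: 0, 0, 0.7, 0.38, 0.39, 0.35, 0.3, 0.12, 0.12 → R0 = 2.36
x·lx·mx: 0, 0, 1.4, 1.14, 1.56, 1.75, 1.8, 0.84, 0.96 → Σ = 9.45
T = 9.45 / 2.36 = 4.004237… → 4.004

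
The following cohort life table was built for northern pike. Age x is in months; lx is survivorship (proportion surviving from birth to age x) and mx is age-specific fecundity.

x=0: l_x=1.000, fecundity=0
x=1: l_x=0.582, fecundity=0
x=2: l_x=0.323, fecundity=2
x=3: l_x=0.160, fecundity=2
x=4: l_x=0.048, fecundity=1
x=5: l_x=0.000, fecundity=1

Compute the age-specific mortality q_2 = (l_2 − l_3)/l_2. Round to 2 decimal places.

0.50

q_2 = (l_2 − l_3) / l_2 = (0.323 − 0.16) / 0.323
     = 0.163 / 0.323 = 0.504644… → 0.50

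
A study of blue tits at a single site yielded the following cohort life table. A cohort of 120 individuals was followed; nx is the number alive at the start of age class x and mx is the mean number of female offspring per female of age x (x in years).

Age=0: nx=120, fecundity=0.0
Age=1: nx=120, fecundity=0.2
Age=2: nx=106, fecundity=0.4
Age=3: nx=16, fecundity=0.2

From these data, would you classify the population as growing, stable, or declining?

lx = nx/n0 = nx/120: 1, 1, 0.88333…, 0.13333…
R0 = Σ lx·mx = 0 + 0.2 + 0.353333… + 0.026667… = 0.58…
R0 < 1, so the population is declining.

declining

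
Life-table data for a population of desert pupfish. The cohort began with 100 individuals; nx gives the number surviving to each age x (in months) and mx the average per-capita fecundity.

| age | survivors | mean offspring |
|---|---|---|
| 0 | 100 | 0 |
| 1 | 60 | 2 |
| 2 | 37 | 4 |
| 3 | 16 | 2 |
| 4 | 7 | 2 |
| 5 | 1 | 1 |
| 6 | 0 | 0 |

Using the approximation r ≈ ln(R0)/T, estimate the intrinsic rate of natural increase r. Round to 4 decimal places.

lx = nx/n0 = nx/100: 1, 0.6, 0.37, 0.16, 0.07, 0.01, 0
R0 = Σ lx·mx = 0 + 1.2 + 1.48 + 0.32 + 0.14 + 0.01 + 0 = 3.15
Σ x·lx·mx = 5.73; T = 5.73/3.15 = 1.81905…
r ≈ ln(R0)/T = ln(3.15)/1.81905… = 0.630771… → 0.6308

0.6308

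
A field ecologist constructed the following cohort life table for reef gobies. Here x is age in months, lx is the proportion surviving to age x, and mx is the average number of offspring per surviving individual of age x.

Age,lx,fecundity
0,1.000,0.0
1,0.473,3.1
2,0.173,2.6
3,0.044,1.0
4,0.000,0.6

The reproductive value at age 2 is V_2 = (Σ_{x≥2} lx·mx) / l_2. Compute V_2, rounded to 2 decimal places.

2.85

lx·mx for x ≥ 2: 0.4498, 0.044, 0 → sum = 0.4938
V_2 = 0.4938 / l_2 = 0.4938 / 0.173 = 2.854335… → 2.85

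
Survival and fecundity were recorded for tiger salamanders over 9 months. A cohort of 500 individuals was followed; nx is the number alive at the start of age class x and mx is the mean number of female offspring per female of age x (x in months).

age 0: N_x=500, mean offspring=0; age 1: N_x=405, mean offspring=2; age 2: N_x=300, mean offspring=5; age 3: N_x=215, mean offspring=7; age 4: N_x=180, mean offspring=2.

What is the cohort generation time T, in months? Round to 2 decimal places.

lx = nx/n0 = nx/500: 1, 0.81, 0.6, 0.43, 0.36
lx·mx: 0, 1.62, 3, 3.01, 0.72 → R0 = 8.35
x·lx·mx: 0, 1.62, 6, 9.03, 2.88 → Σ = 19.53
T = 19.53 / 8.35 = 2.338922… → 2.34

2.34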